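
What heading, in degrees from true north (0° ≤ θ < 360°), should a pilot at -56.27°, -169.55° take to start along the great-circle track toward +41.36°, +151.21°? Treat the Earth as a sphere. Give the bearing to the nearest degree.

Δλ = 151.21 − -169.55 = 320.76°; wrapped into (−180°, 180°]: -39.24°.
θ = atan2( sin Δλ · cos φ₂ , cos φ₁ · sin φ₂ − sin φ₁ · cos φ₂ · cos Δλ )
  = atan2(-0.47479, 0.85039) = -29.176° → normalised to [0°, 360°): 330.824°.

331°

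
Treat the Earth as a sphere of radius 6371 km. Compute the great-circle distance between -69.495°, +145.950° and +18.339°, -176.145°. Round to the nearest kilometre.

Δλ = -176.145 − 145.950 = -322.095°; wrapped into (−180°, 180°]: 37.905°.
Δφ = 18.339 − -69.495 = 87.834°.
a = sin²(Δφ/2) + cos φ₁ · cos φ₂ · sin²(Δλ/2) = 0.516176.
c = 2·atan2(√a, √(1−a)) = 1.60315 rad → d = 6371·c ≈ 10213.70 km.

10214 km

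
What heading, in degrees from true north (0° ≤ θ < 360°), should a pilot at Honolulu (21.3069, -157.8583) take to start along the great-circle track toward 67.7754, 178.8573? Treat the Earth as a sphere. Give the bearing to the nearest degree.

349°

Δλ = 178.8573 − -157.8583 = 336.7156°; wrapped into (−180°, 180°]: -23.2844°.
θ = atan2( sin Δλ · cos φ₂ , cos φ₁ · sin φ₂ − sin φ₁ · cos φ₂ · cos Δλ )
  = atan2(-0.14952, 0.73619) = -11.480° → normalised to [0°, 360°): 348.520°.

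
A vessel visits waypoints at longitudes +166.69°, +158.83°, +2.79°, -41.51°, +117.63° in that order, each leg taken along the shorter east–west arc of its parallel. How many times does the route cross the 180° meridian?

0

Leg 1: +166.69° → +158.83°, shortest Δλ = -7.86° (west) — does not cross 180°.
Leg 2: +158.83° → +2.79°, shortest Δλ = -156.04° (west) — does not cross 180°.
Leg 3: +2.79° → -41.51°, shortest Δλ = -44.3° (west) — does not cross 180°.
Leg 4: -41.51° → +117.63°, shortest Δλ = 159.14° (east) — does not cross 180°.
Total crossings: 0.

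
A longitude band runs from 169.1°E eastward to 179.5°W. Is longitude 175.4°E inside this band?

Yes

Band width going east from +169.1° to -179.5°: ((-179.5 − 169.1) mod 360) = 11.4°.
Offset of +175.4° east of the west edge: ((175.4 − 169.1) mod 360) = 6.3°.
6.3° ≤ 11.4° ⇒ inside.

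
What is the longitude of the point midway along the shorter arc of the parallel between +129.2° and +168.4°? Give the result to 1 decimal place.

+148.8°

Signed shortest Δλ from +129.2° to +168.4° is +39.2°.
Midpoint longitude = +129.2° + (+39.2°)/2 = +129.2° + 19.6° = +148.8°.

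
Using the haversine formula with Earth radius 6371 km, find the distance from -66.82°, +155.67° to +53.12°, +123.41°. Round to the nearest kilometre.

13608 km

Δλ = 123.41 − 155.67 = -32.26°.
Δφ = 53.12 − -66.82 = 119.94°.
a = sin²(Δφ/2) + cos φ₁ · cos φ₂ · sin²(Δλ/2) = 0.767779.
c = 2·atan2(√a, √(1−a)) = 2.13596 rad → d = 6371·c ≈ 13608.23 km.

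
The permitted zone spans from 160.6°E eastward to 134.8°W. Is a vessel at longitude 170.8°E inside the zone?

Yes

Band width going east from +160.6° to -134.8°: ((-134.8 − 160.6) mod 360) = 64.6°.
Offset of +170.8° east of the west edge: ((170.8 − 160.6) mod 360) = 10.2°.
10.2° ≤ 64.6° ⇒ inside.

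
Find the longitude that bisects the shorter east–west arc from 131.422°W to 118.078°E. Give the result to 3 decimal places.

173.328°E

Signed shortest Δλ from -131.422° to +118.078° is -110.500°.
Midpoint longitude = -131.422° + (-110.500°)/2 = -131.422° − 55.250° = -186.672°.
Normalise into (−180°, 180°]: +173.328°.
(The naïve average (-131.422 + +118.078)/2 = -6.672° is on the wrong side of the globe.)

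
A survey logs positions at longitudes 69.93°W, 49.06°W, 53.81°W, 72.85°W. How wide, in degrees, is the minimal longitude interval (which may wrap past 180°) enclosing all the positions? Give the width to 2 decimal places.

Sort the longitudes: -72.85°, -69.93°, -53.81°, -49.06°.
Eastward gaps between consecutive values (wrapping around): 2.92°, 16.12°, 4.75°, 336.21°.
Largest gap = 336.21° ⇒ minimal covering band is its complement: 360° − 336.21° = 23.79°.
Band runs from -72.85° eastward to -49.06°.

23.79°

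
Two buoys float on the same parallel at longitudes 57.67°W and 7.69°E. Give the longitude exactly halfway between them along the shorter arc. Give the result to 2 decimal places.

Signed shortest Δλ from -57.67° to +7.69° is +65.36°.
Midpoint longitude = -57.67° + (+65.36°)/2 = -57.67° + 32.68° = -24.99°.

24.99°W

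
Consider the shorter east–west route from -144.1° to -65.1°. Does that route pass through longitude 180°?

Signed shortest Δλ = ((-65.1 − -144.1 + 180) mod 360) − 180 = 79.0°.
Going east by 79.0° from -144.1° reaches -65.1° without touching 180°.

No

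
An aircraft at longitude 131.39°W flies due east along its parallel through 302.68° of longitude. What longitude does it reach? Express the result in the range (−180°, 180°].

171.29°E

Start at -131.39°; shift +302.68° → +171.29°.
+171.29° already lies in (−180°, 180°].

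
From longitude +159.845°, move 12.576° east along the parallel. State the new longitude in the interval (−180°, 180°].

Start at +159.845°; shift +12.576° → +172.421°.
+172.421° already lies in (−180°, 180°].

+172.421°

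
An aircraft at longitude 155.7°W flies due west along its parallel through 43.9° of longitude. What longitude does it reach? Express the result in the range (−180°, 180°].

160.4°E

Start at -155.7°; shift −43.9° → -199.6°.
-199.6° lies outside (−180°, 180°]; add 360° → +160.4°.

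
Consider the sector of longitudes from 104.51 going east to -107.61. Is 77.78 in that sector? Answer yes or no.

No

Band width going east from +104.51° to -107.61°: ((-107.61 − 104.51) mod 360) = 147.88°.
Offset of +77.78° east of the west edge: ((77.78 − 104.51) mod 360) = 333.27°.
333.27° > 147.88° ⇒ outside.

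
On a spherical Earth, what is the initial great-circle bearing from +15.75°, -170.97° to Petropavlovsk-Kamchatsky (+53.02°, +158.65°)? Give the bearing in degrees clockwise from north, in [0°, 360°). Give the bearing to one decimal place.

334.2°

Δλ = 158.65 − -170.97 = 329.62°; wrapped into (−180°, 180°]: -30.38°.
θ = atan2( sin Δλ · cos φ₂ , cos φ₁ · sin φ₂ − sin φ₁ · cos φ₂ · cos Δλ )
  = atan2(-0.30422, 0.62799) = -25.847° → normalised to [0°, 360°): 334.153°.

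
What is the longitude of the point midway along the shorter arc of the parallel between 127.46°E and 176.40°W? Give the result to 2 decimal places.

155.53°E

Signed shortest Δλ from +127.46° to -176.40° is +56.14°.
Midpoint longitude = +127.46° + (+56.14°)/2 = +127.46° + 28.07° = +155.53°.
(The naïve average (+127.46 + -176.40)/2 = -24.47° is on the wrong side of the globe.)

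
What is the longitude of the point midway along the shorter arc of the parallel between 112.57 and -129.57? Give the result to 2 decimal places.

Signed shortest Δλ from +112.57° to -129.57° is +117.86°.
Midpoint longitude = +112.57° + (+117.86°)/2 = +112.57° + 58.93° = +171.50°.
(The naïve average (+112.57 + -129.57)/2 = -8.5° is on the wrong side of the globe.)

+171.50°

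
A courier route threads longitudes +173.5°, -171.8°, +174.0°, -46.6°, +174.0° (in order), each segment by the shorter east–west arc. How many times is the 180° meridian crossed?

4

Leg 1: +173.5° → -171.8°, shortest Δλ = 14.7° (east) — crosses 180°.
Leg 2: -171.8° → +174.0°, shortest Δλ = -14.2° (west) — crosses 180°.
Leg 3: +174.0° → -46.6°, shortest Δλ = 139.4° (east) — crosses 180°.
Leg 4: -46.6° → +174.0°, shortest Δλ = -139.4° (west) — crosses 180°.
Total crossings: 4.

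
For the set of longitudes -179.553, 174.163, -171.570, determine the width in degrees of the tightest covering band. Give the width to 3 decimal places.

Sort the longitudes: -179.553°, -171.570°, +174.163°.
Eastward gaps between consecutive values (wrapping around): 7.983°, 345.733°, 6.284°.
Largest gap = 345.733° ⇒ minimal covering band is its complement: 360° − 345.733° = 14.267°.
Band runs from +174.163° eastward to -171.570°, crossing the antimeridian.

14.267°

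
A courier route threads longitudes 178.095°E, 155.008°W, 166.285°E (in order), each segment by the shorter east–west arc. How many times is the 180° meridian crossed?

Leg 1: +178.095° → -155.008°, shortest Δλ = 26.897° (east) — crosses 180°.
Leg 2: -155.008° → +166.285°, shortest Δλ = -38.707° (west) — crosses 180°.
Total crossings: 2.

2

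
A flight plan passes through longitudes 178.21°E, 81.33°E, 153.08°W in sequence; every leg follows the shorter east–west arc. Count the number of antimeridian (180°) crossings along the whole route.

1

Leg 1: +178.21° → +81.33°, shortest Δλ = -96.88° (west) — does not cross 180°.
Leg 2: +81.33° → -153.08°, shortest Δλ = 125.59° (east) — crosses 180°.
Total crossings: 1.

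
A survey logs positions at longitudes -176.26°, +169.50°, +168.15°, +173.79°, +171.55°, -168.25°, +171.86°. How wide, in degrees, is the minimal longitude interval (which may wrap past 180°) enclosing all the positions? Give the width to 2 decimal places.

23.60°

Sort the longitudes: -176.26°, -168.25°, +168.15°, +169.50°, +171.55°, +171.86°, +173.79°.
Eastward gaps between consecutive values (wrapping around): 8.01°, 336.40°, 1.35°, 2.05°, 0.31°, 1.93°, 9.95°.
Largest gap = 336.40° ⇒ minimal covering band is its complement: 360° − 336.40° = 23.60°.
Band runs from +168.15° eastward to -168.25°, crossing the antimeridian.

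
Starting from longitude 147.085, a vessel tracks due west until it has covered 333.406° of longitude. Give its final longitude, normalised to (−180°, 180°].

+173.679°

Start at +147.085°; shift −333.406° → -186.321°.
-186.321° lies outside (−180°, 180°]; add 360° → +173.679°.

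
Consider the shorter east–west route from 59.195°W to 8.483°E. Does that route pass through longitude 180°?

No

Signed shortest Δλ = ((8.483 − -59.195 + 180) mod 360) − 180 = 67.678°.
Going east by 67.678° from -59.195° reaches +8.483° without touching 180°.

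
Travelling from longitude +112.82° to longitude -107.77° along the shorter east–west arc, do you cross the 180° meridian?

Naïve |-107.77 − 112.82| = 220.59° > 180°, so the shorter arc goes the other way round — across 180°.
Signed shortest Δλ = ((-107.77 − 112.82 + 180) mod 360) − 180 = 139.41°.
Going east by 139.41° from +112.82° passes through 180° before reaching -107.77°.

Yes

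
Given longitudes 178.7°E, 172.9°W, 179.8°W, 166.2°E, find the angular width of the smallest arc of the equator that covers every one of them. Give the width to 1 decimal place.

Sort the longitudes: -179.8°, -172.9°, +166.2°, +178.7°.
Eastward gaps between consecutive values (wrapping around): 6.9°, 339.1°, 12.5°, 1.5°.
Largest gap = 339.1° ⇒ minimal covering band is its complement: 360° − 339.1° = 20.9°.
Band runs from +166.2° eastward to -172.9°, crossing the antimeridian.

20.9°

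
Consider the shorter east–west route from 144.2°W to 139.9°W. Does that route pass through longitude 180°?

Signed shortest Δλ = ((-139.9 − -144.2 + 180) mod 360) − 180 = 4.3°.
Going east by 4.3° from -144.2° reaches -139.9° without touching 180°.

No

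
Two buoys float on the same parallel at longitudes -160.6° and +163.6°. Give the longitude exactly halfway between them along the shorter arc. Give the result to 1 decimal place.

Signed shortest Δλ from -160.6° to +163.6° is -35.8°.
Midpoint longitude = -160.6° + (-35.8°)/2 = -160.6° − 17.9° = -178.5°.
(The naïve average (-160.6 + +163.6)/2 = 1.5° is on the wrong side of the globe.)

-178.5°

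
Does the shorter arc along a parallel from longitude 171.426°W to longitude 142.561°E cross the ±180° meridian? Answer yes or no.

Naïve |142.561 − -171.426| = 313.987° > 180°, so the shorter arc goes the other way round — across 180°.
Signed shortest Δλ = ((142.561 − -171.426 + 180) mod 360) − 180 = -46.013°.
Going west by 46.013° from -171.426° passes through 180° before reaching +142.561°.

Yes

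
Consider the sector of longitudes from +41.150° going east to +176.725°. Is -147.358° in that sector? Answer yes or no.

Band width going east from +41.150° to +176.725°: ((176.725 − 41.150) mod 360) = 135.575°.
Offset of -147.358° east of the west edge: ((-147.358 − 41.150) mod 360) = 171.492°.
171.492° > 135.575° ⇒ outside.

No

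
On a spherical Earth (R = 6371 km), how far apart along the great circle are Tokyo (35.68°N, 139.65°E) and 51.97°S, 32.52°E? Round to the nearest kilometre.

14162 km

Δλ = 32.52 − 139.65 = -107.13°.
Δφ = -51.97 − 35.68 = -87.65°.
a = sin²(Δφ/2) + cos φ₁ · cos φ₂ · sin²(Δλ/2) = 0.803411.
c = 2·atan2(√a, √(1−a)) = 2.22285 rad → d = 6371·c ≈ 14161.79 km.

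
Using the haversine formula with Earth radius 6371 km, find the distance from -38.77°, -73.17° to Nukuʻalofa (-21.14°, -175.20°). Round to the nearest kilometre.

9534 km

Δλ = -175.20 − -73.17 = -102.03°.
Δφ = -21.14 − -38.77 = 17.63°.
a = sin²(Δφ/2) + cos φ₁ · cos φ₂ · sin²(Δλ/2) = 0.462864.
c = 2·atan2(√a, √(1−a)) = 1.49646 rad → d = 6371·c ≈ 9533.92 km.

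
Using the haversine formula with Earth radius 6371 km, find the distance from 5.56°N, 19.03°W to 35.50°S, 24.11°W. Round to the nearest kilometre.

Δλ = -24.11 − -19.03 = -5.08°.
Δφ = -35.50 − 5.56 = -41.06°.
a = sin²(Δφ/2) + cos φ₁ · cos φ₂ · sin²(Δλ/2) = 0.124580.
c = 2·atan2(√a, √(1−a)) = 0.72146 rad → d = 6371·c ≈ 4596.45 km.

4596 km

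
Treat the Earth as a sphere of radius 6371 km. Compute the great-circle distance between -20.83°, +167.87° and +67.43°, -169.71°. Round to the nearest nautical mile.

Δλ = -169.71 − 167.87 = -337.58°; wrapped into (−180°, 180°]: 22.42°.
Δφ = 67.43 − -20.83 = 88.26°.
a = sin²(Δφ/2) + cos φ₁ · cos φ₂ · sin²(Δλ/2) = 0.498375.
c = 2·atan2(√a, √(1−a)) = 1.56755 rad → d = 6371·c ≈ 9986.84 km ≈ 5392.46 nmi.

5392 nmi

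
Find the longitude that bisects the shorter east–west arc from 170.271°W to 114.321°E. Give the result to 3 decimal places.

Signed shortest Δλ from -170.271° to +114.321° is -75.408°.
Midpoint longitude = -170.271° + (-75.408°)/2 = -170.271° − 37.704° = -207.975°.
Normalise into (−180°, 180°]: +152.025°.
(The naïve average (-170.271 + +114.321)/2 = -27.975° is on the wrong side of the globe.)

152.025°E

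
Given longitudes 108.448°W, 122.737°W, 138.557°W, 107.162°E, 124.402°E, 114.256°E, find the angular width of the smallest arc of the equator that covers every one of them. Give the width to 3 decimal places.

Sort the longitudes: -138.557°, -122.737°, -108.448°, +107.162°, +114.256°, +124.402°.
Eastward gaps between consecutive values (wrapping around): 15.820°, 14.289°, 215.610°, 7.094°, 10.146°, 97.041°.
Largest gap = 215.610° ⇒ minimal covering band is its complement: 360° − 215.610° = 144.390°.
Band runs from +107.162° eastward to -108.448°, crossing the antimeridian.

144.390°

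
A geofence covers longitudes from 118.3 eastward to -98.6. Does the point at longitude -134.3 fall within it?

Band width going east from +118.3° to -98.6°: ((-98.6 − 118.3) mod 360) = 143.1°.
Offset of -134.3° east of the west edge: ((-134.3 − 118.3) mod 360) = 107.4°.
107.4° ≤ 143.1° ⇒ inside.

Yes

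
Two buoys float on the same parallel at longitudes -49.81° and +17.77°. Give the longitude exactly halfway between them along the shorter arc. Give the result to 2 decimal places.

-16.02°

Signed shortest Δλ from -49.81° to +17.77° is +67.58°.
Midpoint longitude = -49.81° + (+67.58°)/2 = -49.81° + 33.79° = -16.02°.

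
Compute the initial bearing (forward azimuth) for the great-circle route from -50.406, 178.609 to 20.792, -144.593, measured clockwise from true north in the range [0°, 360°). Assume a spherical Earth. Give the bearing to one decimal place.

34.9°

Δλ = -144.593 − 178.609 = -323.202°; wrapped into (−180°, 180°]: 36.798°.
θ = atan2( sin Δλ · cos φ₂ , cos φ₁ · sin φ₂ − sin φ₁ · cos φ₂ · cos Δλ )
  = atan2(0.55999, 0.80310) = 34.887° → normalised to [0°, 360°): 34.887°.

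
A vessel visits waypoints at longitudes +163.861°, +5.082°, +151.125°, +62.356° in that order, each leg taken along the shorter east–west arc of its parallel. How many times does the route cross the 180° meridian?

0

Leg 1: +163.861° → +5.082°, shortest Δλ = -158.779° (west) — does not cross 180°.
Leg 2: +5.082° → +151.125°, shortest Δλ = 146.043° (east) — does not cross 180°.
Leg 3: +151.125° → +62.356°, shortest Δλ = -88.769° (west) — does not cross 180°.
Total crossings: 0.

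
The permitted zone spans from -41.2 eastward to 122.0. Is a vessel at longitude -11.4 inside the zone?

Band width going east from -41.2° to +122.0°: ((122.0 − -41.2) mod 360) = 163.2°.
Offset of -11.4° east of the west edge: ((-11.4 − -41.2) mod 360) = 29.8°.
29.8° ≤ 163.2° ⇒ inside.

Yes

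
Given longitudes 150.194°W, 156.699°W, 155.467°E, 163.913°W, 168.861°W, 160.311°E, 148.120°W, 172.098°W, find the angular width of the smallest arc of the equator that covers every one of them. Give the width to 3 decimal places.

Sort the longitudes: -172.098°, -168.861°, -163.913°, -156.699°, -150.194°, -148.120°, +155.467°, +160.311°.
Eastward gaps between consecutive values (wrapping around): 3.237°, 4.948°, 7.214°, 6.505°, 2.074°, 303.587°, 4.844°, 27.591°.
Largest gap = 303.587° ⇒ minimal covering band is its complement: 360° − 303.587° = 56.413°.
Band runs from +155.467° eastward to -148.120°, crossing the antimeridian.

56.413°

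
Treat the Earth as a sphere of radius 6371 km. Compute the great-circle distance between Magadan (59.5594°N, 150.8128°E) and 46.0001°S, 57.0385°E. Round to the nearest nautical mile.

Δλ = 57.0385 − 150.8128 = -93.7743°.
Δφ = -46.0001 − 59.5594 = -105.5595°.
a = sin²(Δφ/2) + cos φ₁ · cos φ₂ · sin²(Δλ/2) = 0.821675.
c = 2·atan2(√a, √(1−a)) = 2.26966 rad → d = 6371·c ≈ 14460.02 km ≈ 7807.79 nmi.

7808 nmi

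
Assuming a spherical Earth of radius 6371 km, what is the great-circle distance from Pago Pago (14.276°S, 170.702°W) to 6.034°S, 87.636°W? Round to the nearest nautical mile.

4913 nmi

Δλ = -87.636 − -170.702 = 83.066°.
Δφ = -6.034 − -14.276 = 8.242°.
a = sin²(Δφ/2) + cos φ₁ · cos φ₂ · sin²(Δλ/2) = 0.428864.
c = 2·atan2(√a, √(1−a)) = 1.42804 rad → d = 6371·c ≈ 9098.05 km ≈ 4912.55 nmi.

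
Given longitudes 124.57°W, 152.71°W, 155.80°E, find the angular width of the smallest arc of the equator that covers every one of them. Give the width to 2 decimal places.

79.63°

Sort the longitudes: -152.71°, -124.57°, +155.80°.
Eastward gaps between consecutive values (wrapping around): 28.14°, 280.37°, 51.49°.
Largest gap = 280.37° ⇒ minimal covering band is its complement: 360° − 280.37° = 79.63°.
Band runs from +155.80° eastward to -124.57°, crossing the antimeridian.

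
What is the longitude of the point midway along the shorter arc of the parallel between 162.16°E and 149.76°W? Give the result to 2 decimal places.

Signed shortest Δλ from +162.16° to -149.76° is +48.08°.
Midpoint longitude = +162.16° + (+48.08°)/2 = +162.16° + 24.04° = +186.20°.
Normalise into (−180°, 180°]: -173.80°.
(The naïve average (+162.16 + -149.76)/2 = 6.2° is on the wrong side of the globe.)

173.80°W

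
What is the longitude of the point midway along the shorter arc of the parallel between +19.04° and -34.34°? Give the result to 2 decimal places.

Signed shortest Δλ from +19.04° to -34.34° is -53.38°.
Midpoint longitude = +19.04° + (-53.38°)/2 = +19.04° − 26.69° = -7.65°.

-7.65°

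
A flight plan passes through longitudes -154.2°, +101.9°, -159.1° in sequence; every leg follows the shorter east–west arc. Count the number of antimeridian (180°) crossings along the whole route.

2

Leg 1: -154.2° → +101.9°, shortest Δλ = -103.9° (west) — crosses 180°.
Leg 2: +101.9° → -159.1°, shortest Δλ = 99.0° (east) — crosses 180°.
Total crossings: 2.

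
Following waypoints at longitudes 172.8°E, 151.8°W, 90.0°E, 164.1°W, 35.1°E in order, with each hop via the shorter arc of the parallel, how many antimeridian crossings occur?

4

Leg 1: +172.8° → -151.8°, shortest Δλ = 35.4° (east) — crosses 180°.
Leg 2: -151.8° → +90.0°, shortest Δλ = -118.2° (west) — crosses 180°.
Leg 3: +90.0° → -164.1°, shortest Δλ = 105.9° (east) — crosses 180°.
Leg 4: -164.1° → +35.1°, shortest Δλ = -160.8° (west) — crosses 180°.
Total crossings: 4.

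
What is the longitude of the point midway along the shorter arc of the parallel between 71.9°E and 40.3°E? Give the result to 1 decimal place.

56.1°E

Signed shortest Δλ from +71.9° to +40.3° is -31.6°.
Midpoint longitude = +71.9° + (-31.6°)/2 = +71.9° − 15.8° = +56.1°.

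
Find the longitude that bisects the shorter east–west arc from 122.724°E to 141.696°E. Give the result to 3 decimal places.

Signed shortest Δλ from +122.724° to +141.696° is +18.972°.
Midpoint longitude = +122.724° + (+18.972°)/2 = +122.724° + 9.486° = +132.210°.

132.210°E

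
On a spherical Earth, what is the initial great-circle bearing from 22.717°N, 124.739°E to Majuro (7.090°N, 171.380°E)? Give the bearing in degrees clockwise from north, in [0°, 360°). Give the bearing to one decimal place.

101.7°

Δλ = 171.380 − 124.739 = 46.641°.
θ = atan2( sin Δλ · cos φ₂ , cos φ₁ · sin φ₂ − sin φ₁ · cos φ₂ · cos Δλ )
  = atan2(0.72151, -0.14926) = 101.688° → normalised to [0°, 360°): 101.688°.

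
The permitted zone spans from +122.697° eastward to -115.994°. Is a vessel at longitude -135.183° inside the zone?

Band width going east from +122.697° to -115.994°: ((-115.994 − 122.697) mod 360) = 121.309°.
Offset of -135.183° east of the west edge: ((-135.183 − 122.697) mod 360) = 102.120°.
102.120° ≤ 121.309° ⇒ inside.

Yes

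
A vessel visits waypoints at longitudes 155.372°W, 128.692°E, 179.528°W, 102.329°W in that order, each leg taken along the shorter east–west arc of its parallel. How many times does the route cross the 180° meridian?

Leg 1: -155.372° → +128.692°, shortest Δλ = -75.936° (west) — crosses 180°.
Leg 2: +128.692° → -179.528°, shortest Δλ = 51.78° (east) — crosses 180°.
Leg 3: -179.528° → -102.329°, shortest Δλ = 77.199° (east) — does not cross 180°.
Total crossings: 2.

2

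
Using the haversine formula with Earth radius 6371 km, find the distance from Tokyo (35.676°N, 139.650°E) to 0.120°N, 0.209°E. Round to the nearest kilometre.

14235 km

Δλ = 0.209 − 139.650 = -139.441°.
Δφ = 0.120 − 35.676 = -35.556°.
a = sin²(Δφ/2) + cos φ₁ · cos φ₂ · sin²(Δλ/2) = 0.807966.
c = 2·atan2(√a, √(1−a)) = 2.23437 rad → d = 6371·c ≈ 14235.14 km.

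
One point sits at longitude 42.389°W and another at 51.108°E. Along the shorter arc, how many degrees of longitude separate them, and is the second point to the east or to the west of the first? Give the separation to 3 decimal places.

Raw difference: 51.108 − -42.389 = 93.497°.
Normalise into (−180°, 180°]: 93.497° stays 93.497°.
Positive ⇒ the second point lies to the east; separation 93.497°.

93.497° east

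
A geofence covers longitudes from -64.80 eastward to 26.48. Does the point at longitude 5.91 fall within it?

Band width going east from -64.80° to +26.48°: ((26.48 − -64.80) mod 360) = 91.28°.
Offset of +5.91° east of the west edge: ((5.91 − -64.80) mod 360) = 70.71°.
70.71° ≤ 91.28° ⇒ inside.

Yes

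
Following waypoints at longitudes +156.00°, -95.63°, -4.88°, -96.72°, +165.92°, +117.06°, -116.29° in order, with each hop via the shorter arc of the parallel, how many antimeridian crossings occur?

3

Leg 1: +156.00° → -95.63°, shortest Δλ = 108.37° (east) — crosses 180°.
Leg 2: -95.63° → -4.88°, shortest Δλ = 90.75° (east) — does not cross 180°.
Leg 3: -4.88° → -96.72°, shortest Δλ = -91.84° (west) — does not cross 180°.
Leg 4: -96.72° → +165.92°, shortest Δλ = -97.36° (west) — crosses 180°.
Leg 5: +165.92° → +117.06°, shortest Δλ = -48.86° (west) — does not cross 180°.
Leg 6: +117.06° → -116.29°, shortest Δλ = 126.65° (east) — crosses 180°.
Total crossings: 3.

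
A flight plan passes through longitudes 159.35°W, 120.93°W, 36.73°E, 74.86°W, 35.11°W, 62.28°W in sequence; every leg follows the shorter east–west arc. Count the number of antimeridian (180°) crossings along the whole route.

Leg 1: -159.35° → -120.93°, shortest Δλ = 38.42° (east) — does not cross 180°.
Leg 2: -120.93° → +36.73°, shortest Δλ = 157.66° (east) — does not cross 180°.
Leg 3: +36.73° → -74.86°, shortest Δλ = -111.59° (west) — does not cross 180°.
Leg 4: -74.86° → -35.11°, shortest Δλ = 39.75° (east) — does not cross 180°.
Leg 5: -35.11° → -62.28°, shortest Δλ = -27.17° (west) — does not cross 180°.
Total crossings: 0.

0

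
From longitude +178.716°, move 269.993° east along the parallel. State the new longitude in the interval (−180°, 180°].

Start at +178.716°; shift +269.993° → +448.709°.
+448.709° lies outside (−180°, 180°]; subtract 360° → +88.709°.

+88.709°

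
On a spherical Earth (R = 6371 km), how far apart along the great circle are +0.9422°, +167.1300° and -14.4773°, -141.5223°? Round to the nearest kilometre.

5903 km

Δλ = -141.5223 − 167.1300 = -308.6523°; wrapped into (−180°, 180°]: 51.3477°.
Δφ = -14.4773 − 0.9422 = -15.4195°.
a = sin²(Δφ/2) + cos φ₁ · cos φ₂ · sin²(Δλ/2) = 0.199716.
c = 2·atan2(√a, √(1−a)) = 0.92659 rad → d = 6371·c ≈ 5903.28 km.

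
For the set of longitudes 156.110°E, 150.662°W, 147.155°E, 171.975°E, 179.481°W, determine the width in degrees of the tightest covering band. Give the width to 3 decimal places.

62.183°

Sort the longitudes: -179.481°, -150.662°, +147.155°, +156.110°, +171.975°.
Eastward gaps between consecutive values (wrapping around): 28.819°, 297.817°, 8.955°, 15.865°, 8.544°.
Largest gap = 297.817° ⇒ minimal covering band is its complement: 360° − 297.817° = 62.183°.
Band runs from +147.155° eastward to -150.662°, crossing the antimeridian.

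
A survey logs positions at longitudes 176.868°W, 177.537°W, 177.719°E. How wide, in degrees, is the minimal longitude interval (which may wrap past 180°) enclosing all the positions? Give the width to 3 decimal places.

5.413°

Sort the longitudes: -177.537°, -176.868°, +177.719°.
Eastward gaps between consecutive values (wrapping around): 0.669°, 354.587°, 4.744°.
Largest gap = 354.587° ⇒ minimal covering band is its complement: 360° − 354.587° = 5.413°.
Band runs from +177.719° eastward to -176.868°, crossing the antimeridian.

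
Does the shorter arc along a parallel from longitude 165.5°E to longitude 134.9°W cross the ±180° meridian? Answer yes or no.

Naïve |-134.9 − 165.5| = 300.4° > 180°, so the shorter arc goes the other way round — across 180°.
Signed shortest Δλ = ((-134.9 − 165.5 + 180) mod 360) − 180 = 59.6°.
Going east by 59.6° from +165.5° passes through 180° before reaching -134.9°.

Yes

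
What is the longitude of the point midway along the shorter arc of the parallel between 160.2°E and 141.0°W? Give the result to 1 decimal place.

170.4°W

Signed shortest Δλ from +160.2° to -141.0° is +58.8°.
Midpoint longitude = +160.2° + (+58.8°)/2 = +160.2° + 29.4° = +189.6°.
Normalise into (−180°, 180°]: -170.4°.
(The naïve average (+160.2 + -141.0)/2 = 9.6° is on the wrong side of the globe.)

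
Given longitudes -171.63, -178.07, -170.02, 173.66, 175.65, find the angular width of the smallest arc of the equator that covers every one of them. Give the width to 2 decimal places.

16.32°

Sort the longitudes: -178.07°, -171.63°, -170.02°, +173.66°, +175.65°.
Eastward gaps between consecutive values (wrapping around): 6.44°, 1.61°, 343.68°, 1.99°, 6.28°.
Largest gap = 343.68° ⇒ minimal covering band is its complement: 360° − 343.68° = 16.32°.
Band runs from +173.66° eastward to -170.02°, crossing the antimeridian.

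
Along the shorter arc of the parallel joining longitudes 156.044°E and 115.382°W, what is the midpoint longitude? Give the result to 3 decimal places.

159.669°W

Signed shortest Δλ from +156.044° to -115.382° is +88.574°.
Midpoint longitude = +156.044° + (+88.574°)/2 = +156.044° + 44.287° = +200.331°.
Normalise into (−180°, 180°]: -159.669°.
(The naïve average (+156.044 + -115.382)/2 = 20.331° is on the wrong side of the globe.)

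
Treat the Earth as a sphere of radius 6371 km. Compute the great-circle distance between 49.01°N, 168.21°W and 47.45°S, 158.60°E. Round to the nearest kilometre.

Δλ = 158.60 − -168.21 = 326.81°; wrapped into (−180°, 180°]: -33.19°.
Δφ = -47.45 − 49.01 = -96.46°.
a = sin²(Δφ/2) + cos φ₁ · cos φ₂ · sin²(Δλ/2) = 0.592436.
c = 2·atan2(√a, √(1−a)) = 1.75674 rad → d = 6371·c ≈ 11192.18 km.

11192 km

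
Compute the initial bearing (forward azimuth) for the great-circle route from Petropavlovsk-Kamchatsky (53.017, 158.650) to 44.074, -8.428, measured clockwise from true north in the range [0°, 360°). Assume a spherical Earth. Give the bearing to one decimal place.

Δλ = -8.428 − 158.650 = -167.078°.
θ = atan2( sin Δλ · cos φ₂ , cos φ₁ · sin φ₂ − sin φ₁ · cos φ₂ · cos Δλ )
  = atan2(-0.16066, 0.97782) = -9.331° → normalised to [0°, 360°): 350.669°.

350.7°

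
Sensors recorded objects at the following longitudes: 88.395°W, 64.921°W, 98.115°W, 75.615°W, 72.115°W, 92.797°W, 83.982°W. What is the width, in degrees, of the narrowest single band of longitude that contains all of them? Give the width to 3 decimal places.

Sort the longitudes: -98.115°, -92.797°, -88.395°, -83.982°, -75.615°, -72.115°, -64.921°.
Eastward gaps between consecutive values (wrapping around): 5.318°, 4.402°, 4.413°, 8.367°, 3.500°, 7.194°, 326.806°.
Largest gap = 326.806° ⇒ minimal covering band is its complement: 360° − 326.806° = 33.194°.
Band runs from -98.115° eastward to -64.921°.

33.194°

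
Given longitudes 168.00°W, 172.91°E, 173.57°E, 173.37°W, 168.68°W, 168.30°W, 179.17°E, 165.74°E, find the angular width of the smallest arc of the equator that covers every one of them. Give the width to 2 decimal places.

Sort the longitudes: -173.37°, -168.68°, -168.30°, -168.00°, +165.74°, +172.91°, +173.57°, +179.17°.
Eastward gaps between consecutive values (wrapping around): 4.69°, 0.38°, 0.30°, 333.74°, 7.17°, 0.66°, 5.60°, 7.46°.
Largest gap = 333.74° ⇒ minimal covering band is its complement: 360° − 333.74° = 26.26°.
Band runs from +165.74° eastward to -168.00°, crossing the antimeridian.

26.26°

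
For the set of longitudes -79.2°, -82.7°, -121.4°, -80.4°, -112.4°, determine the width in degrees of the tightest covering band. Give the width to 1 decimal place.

42.2°

Sort the longitudes: -121.4°, -112.4°, -82.7°, -80.4°, -79.2°.
Eastward gaps between consecutive values (wrapping around): 9.0°, 29.7°, 2.3°, 1.2°, 317.8°.
Largest gap = 317.8° ⇒ minimal covering band is its complement: 360° − 317.8° = 42.2°.
Band runs from -121.4° eastward to -79.2°.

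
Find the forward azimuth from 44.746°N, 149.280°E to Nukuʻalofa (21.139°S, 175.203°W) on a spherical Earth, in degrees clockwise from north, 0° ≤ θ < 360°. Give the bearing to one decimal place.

Δλ = -175.203 − 149.280 = -324.483°; wrapped into (−180°, 180°]: 35.517°.
θ = atan2( sin Δλ · cos φ₂ , cos φ₁ · sin φ₂ − sin φ₁ · cos φ₂ · cos Δλ )
  = atan2(0.54185, -0.79056) = 145.573° → normalised to [0°, 360°): 145.573°.

145.6°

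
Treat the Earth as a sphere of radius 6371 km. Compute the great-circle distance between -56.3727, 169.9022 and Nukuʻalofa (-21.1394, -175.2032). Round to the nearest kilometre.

4106 km

Δλ = -175.2032 − 169.9022 = -345.1054°; wrapped into (−180°, 180°]: 14.8946°.
Δφ = -21.1394 − -56.3727 = 35.2333°.
a = sin²(Δφ/2) + cos φ₁ · cos φ₂ · sin²(Δλ/2) = 0.100273.
c = 2·atan2(√a, √(1−a)) = 0.64441 rad → d = 6371·c ≈ 4105.53 km.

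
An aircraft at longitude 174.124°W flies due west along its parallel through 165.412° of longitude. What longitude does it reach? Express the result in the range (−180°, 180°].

20.464°E

Start at -174.124°; shift −165.412° → -339.536°.
-339.536° lies outside (−180°, 180°]; add 360° → +20.464°.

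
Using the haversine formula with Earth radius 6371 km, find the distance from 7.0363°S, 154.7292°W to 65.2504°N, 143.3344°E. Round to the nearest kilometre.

Δλ = 143.3344 − -154.7292 = 298.0636°; wrapped into (−180°, 180°]: -61.9364°.
Δφ = 65.2504 − -7.0363 = 72.2867°.
a = sin²(Δφ/2) + cos φ₁ · cos φ₂ · sin²(Δλ/2) = 0.457887.
c = 2·atan2(√a, √(1−a)) = 1.48647 rad → d = 6371·c ≈ 9470.30 km.

9470 km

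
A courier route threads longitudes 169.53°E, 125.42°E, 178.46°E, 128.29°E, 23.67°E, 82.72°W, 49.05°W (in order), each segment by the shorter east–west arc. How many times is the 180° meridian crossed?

0

Leg 1: +169.53° → +125.42°, shortest Δλ = -44.11° (west) — does not cross 180°.
Leg 2: +125.42° → +178.46°, shortest Δλ = 53.04° (east) — does not cross 180°.
Leg 3: +178.46° → +128.29°, shortest Δλ = -50.17° (west) — does not cross 180°.
Leg 4: +128.29° → +23.67°, shortest Δλ = -104.62° (west) — does not cross 180°.
Leg 5: +23.67° → -82.72°, shortest Δλ = -106.39° (west) — does not cross 180°.
Leg 6: -82.72° → -49.05°, shortest Δλ = 33.67° (east) — does not cross 180°.
Total crossings: 0.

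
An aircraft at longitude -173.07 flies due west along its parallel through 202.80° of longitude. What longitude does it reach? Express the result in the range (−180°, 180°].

Start at -173.07°; shift −202.80° → -375.87°.
-375.87° lies outside (−180°, 180°]; add 360° → -15.87°.

-15.87°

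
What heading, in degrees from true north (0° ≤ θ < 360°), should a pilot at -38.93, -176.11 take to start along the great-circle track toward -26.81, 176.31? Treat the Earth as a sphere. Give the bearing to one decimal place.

330.1°

Δλ = 176.31 − -176.11 = 352.42°; wrapped into (−180°, 180°]: -7.58°.
θ = atan2( sin Δλ · cos φ₂ , cos φ₁ · sin φ₂ − sin φ₁ · cos φ₂ · cos Δλ )
  = atan2(-0.11773, 0.20506) = -29.861° → normalised to [0°, 360°): 330.139°.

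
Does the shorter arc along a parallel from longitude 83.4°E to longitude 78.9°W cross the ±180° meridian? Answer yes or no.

Signed shortest Δλ = ((-78.9 − 83.4 + 180) mod 360) − 180 = -162.3°.
Going west by 162.3° from +83.4° reaches -78.9° without touching 180°.

No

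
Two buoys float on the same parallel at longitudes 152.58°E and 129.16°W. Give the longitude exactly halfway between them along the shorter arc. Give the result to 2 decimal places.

168.29°W

Signed shortest Δλ from +152.58° to -129.16° is +78.26°.
Midpoint longitude = +152.58° + (+78.26°)/2 = +152.58° + 39.13° = +191.71°.
Normalise into (−180°, 180°]: -168.29°.
(The naïve average (+152.58 + -129.16)/2 = 11.71° is on the wrong side of the globe.)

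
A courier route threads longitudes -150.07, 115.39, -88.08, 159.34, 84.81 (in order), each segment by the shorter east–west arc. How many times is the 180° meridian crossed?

3

Leg 1: -150.07° → +115.39°, shortest Δλ = -94.54° (west) — crosses 180°.
Leg 2: +115.39° → -88.08°, shortest Δλ = 156.53° (east) — crosses 180°.
Leg 3: -88.08° → +159.34°, shortest Δλ = -112.58° (west) — crosses 180°.
Leg 4: +159.34° → +84.81°, shortest Δλ = -74.53° (west) — does not cross 180°.
Total crossings: 3.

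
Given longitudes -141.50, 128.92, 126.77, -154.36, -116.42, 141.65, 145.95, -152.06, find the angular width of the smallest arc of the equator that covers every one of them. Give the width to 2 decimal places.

116.81°

Sort the longitudes: -154.36°, -152.06°, -141.50°, -116.42°, +126.77°, +128.92°, +141.65°, +145.95°.
Eastward gaps between consecutive values (wrapping around): 2.30°, 10.56°, 25.08°, 243.19°, 2.15°, 12.73°, 4.30°, 59.69°.
Largest gap = 243.19° ⇒ minimal covering band is its complement: 360° − 243.19° = 116.81°.
Band runs from +126.77° eastward to -116.42°, crossing the antimeridian.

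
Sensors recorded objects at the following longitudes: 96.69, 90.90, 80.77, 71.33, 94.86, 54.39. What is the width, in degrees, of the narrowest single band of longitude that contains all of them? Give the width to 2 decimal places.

Sort the longitudes: +54.39°, +71.33°, +80.77°, +90.90°, +94.86°, +96.69°.
Eastward gaps between consecutive values (wrapping around): 16.94°, 9.44°, 10.13°, 3.96°, 1.83°, 317.70°.
Largest gap = 317.70° ⇒ minimal covering band is its complement: 360° − 317.70° = 42.30°.
Band runs from +54.39° eastward to +96.69°.

42.30°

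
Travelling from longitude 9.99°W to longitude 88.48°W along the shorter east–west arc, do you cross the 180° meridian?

Signed shortest Δλ = ((-88.48 − -9.99 + 180) mod 360) − 180 = -78.49°.
Going west by 78.49° from -9.99° reaches -88.48° without touching 180°.

No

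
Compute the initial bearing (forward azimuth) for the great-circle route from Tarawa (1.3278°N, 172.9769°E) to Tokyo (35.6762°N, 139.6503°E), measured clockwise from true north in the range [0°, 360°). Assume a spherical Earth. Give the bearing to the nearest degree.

322°

Δλ = 139.6503 − 172.9769 = -33.3266°.
θ = atan2( sin Δλ · cos φ₂ , cos φ₁ · sin φ₂ − sin φ₁ · cos φ₂ · cos Δλ )
  = atan2(-0.44630, 0.56732) = -38.192° → normalised to [0°, 360°): 321.808°.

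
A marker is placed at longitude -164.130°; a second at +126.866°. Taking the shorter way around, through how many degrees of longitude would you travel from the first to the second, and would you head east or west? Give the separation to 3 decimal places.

Raw difference: 126.866 − -164.130 = 290.996°.
Normalise into (−180°, 180°]: 290.996° − 360° = -69.004°.
Negative ⇒ the second point lies to the west; separation 69.004°.

69.004° west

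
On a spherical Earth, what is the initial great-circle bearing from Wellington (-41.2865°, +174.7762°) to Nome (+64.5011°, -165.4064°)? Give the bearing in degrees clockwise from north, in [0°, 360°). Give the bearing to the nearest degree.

Δλ = -165.4064 − 174.7762 = -340.1826°; wrapped into (−180°, 180°]: 19.8174°.
θ = atan2( sin Δλ · cos φ₂ , cos φ₁ · sin φ₂ − sin φ₁ · cos φ₂ · cos Δλ )
  = atan2(0.14595, 0.94545) = 8.775° → normalised to [0°, 360°): 8.775°.

9°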